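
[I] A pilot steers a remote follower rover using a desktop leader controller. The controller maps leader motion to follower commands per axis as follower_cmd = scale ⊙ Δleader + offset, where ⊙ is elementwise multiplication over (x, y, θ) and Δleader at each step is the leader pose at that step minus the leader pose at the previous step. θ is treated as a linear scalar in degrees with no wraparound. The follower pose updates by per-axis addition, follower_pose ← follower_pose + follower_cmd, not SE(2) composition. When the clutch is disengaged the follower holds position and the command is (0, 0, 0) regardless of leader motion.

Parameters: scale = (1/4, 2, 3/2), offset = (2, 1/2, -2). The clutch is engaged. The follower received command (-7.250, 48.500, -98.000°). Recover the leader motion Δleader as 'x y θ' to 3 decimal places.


-37.000 24.000 -64.000

axis x: (-7.250 − 2) / (1/4) = -37.000
axis y: (48.500 − 1/2) / (2) = 24.000
axis θ: (-98.000 − -2) / (3/2) = -64.000


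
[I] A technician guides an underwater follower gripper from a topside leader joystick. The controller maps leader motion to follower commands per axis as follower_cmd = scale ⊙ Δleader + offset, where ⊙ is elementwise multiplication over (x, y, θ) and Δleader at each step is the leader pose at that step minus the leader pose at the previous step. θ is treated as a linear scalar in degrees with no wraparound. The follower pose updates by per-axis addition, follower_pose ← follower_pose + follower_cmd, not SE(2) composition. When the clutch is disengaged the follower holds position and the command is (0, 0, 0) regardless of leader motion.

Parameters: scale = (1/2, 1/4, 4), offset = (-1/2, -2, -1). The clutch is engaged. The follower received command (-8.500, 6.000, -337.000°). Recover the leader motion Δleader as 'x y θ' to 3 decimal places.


axis x: (-8.500 − -1/2) / (1/2) = -16.000
axis y: (6.000 − -2) / (1/4) = 32.000
axis θ: (-337.000 − -1) / (4) = -84.000

-16.000 32.000 -84.000


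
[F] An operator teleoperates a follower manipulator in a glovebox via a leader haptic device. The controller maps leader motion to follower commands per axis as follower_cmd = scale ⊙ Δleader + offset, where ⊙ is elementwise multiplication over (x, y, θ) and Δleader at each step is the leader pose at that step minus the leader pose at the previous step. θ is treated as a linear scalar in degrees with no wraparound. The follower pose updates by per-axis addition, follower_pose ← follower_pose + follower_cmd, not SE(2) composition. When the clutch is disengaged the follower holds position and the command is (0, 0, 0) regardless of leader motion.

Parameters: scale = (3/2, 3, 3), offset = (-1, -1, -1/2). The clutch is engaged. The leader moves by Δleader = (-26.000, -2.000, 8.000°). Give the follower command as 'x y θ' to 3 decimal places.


-40.000 -7.000 23.500

axis x: 3/2·-26.000 + -1 = -40.000
axis y: 3·-2.000 + -1 = -7.000
axis θ: 3·8.000 + -1/2 = 23.500


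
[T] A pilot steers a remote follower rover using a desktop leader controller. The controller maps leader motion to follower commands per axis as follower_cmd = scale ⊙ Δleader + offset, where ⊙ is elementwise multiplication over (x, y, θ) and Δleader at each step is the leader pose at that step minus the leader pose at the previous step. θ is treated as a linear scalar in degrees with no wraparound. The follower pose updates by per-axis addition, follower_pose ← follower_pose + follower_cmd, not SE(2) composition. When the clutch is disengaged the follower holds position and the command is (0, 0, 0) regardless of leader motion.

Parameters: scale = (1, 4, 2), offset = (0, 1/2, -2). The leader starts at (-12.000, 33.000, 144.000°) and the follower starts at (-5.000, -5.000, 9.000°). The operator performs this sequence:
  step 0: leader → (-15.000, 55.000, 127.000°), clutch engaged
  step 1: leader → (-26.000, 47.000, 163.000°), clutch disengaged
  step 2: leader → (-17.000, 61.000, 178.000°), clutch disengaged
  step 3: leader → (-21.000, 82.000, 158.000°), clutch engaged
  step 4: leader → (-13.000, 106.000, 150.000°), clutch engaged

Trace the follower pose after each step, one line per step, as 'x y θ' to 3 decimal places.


-8.000 83.500 -27.000
-8.000 83.500 -27.000
-8.000 83.500 -27.000
-12.000 168.000 -69.000
-4.000 264.500 -87.000

step 0: Δleader=(-3.000, 22.000, -17.000°), engaged; cmd=(-3.000, 88.500, -36.000°) → follower=(-8.000, 83.500, -27.000°)
step 1: Δleader=(-11.000, -8.000, 36.000°), disengaged; cmd=(0,0,0) → follower holds at (-8.000, 83.500, -27.000°)
step 2: Δleader=(9.000, 14.000, 15.000°), disengaged; cmd=(0,0,0) → follower holds at (-8.000, 83.500, -27.000°)
step 3: Δleader=(-4.000, 21.000, -20.000°), engaged; cmd=(-4.000, 84.500, -42.000°) → follower=(-12.000, 168.000, -69.000°)
step 4: Δleader=(8.000, 24.000, -8.000°), engaged; cmd=(8.000, 96.500, -18.000°) → follower=(-4.000, 264.500, -87.000°)


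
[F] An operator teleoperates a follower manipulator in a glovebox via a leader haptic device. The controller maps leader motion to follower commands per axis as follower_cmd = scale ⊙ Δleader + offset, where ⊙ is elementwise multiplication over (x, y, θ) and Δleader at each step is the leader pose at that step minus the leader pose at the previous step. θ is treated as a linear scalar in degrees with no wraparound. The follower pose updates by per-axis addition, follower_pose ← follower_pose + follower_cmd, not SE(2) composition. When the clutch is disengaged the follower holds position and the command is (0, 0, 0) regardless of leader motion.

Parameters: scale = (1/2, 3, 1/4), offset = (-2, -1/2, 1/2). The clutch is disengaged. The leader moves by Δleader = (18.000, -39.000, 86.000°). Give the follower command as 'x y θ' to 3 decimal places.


clutch disengaged → follower holds; cmd = (0, 0, 0)

0.000 0.000 0.000


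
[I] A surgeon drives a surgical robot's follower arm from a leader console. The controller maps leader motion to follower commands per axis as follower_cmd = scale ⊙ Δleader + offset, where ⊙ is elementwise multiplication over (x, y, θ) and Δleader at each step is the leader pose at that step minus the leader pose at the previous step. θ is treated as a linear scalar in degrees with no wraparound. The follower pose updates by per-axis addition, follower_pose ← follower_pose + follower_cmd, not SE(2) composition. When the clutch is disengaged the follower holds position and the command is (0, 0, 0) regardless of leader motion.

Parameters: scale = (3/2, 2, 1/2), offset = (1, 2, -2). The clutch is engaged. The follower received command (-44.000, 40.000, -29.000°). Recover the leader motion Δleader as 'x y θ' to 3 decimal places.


-30.000 19.000 -54.000

axis x: (-44.000 − 1) / (3/2) = -30.000
axis y: (40.000 − 2) / (2) = 19.000
axis θ: (-29.000 − -2) / (1/2) = -54.000


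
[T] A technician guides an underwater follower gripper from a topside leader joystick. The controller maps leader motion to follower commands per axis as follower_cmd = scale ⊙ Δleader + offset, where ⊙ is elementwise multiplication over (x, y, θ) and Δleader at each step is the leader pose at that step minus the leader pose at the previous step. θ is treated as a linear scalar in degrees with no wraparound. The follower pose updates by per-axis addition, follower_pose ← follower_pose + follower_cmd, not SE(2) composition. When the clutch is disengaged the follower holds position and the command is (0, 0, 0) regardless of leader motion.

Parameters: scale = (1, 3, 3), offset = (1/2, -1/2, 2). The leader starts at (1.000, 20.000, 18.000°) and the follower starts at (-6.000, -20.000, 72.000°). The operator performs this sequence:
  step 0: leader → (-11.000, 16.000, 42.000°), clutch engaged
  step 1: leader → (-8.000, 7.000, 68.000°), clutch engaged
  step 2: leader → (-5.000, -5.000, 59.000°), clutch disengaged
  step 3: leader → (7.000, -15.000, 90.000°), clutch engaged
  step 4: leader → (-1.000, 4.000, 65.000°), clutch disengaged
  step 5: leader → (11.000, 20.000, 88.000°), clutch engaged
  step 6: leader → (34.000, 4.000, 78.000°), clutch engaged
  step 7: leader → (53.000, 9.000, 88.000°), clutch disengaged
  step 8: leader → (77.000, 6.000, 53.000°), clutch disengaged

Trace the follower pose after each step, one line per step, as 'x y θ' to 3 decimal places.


-17.500 -32.500 146.000
-14.000 -60.000 226.000
-14.000 -60.000 226.000
-1.500 -90.500 321.000
-1.500 -90.500 321.000
11.000 -43.000 392.000
34.500 -91.500 364.000
34.500 -91.500 364.000
34.500 -91.500 364.000

step 0: Δleader=(-12.000, -4.000, 24.000°), engaged; cmd=(-11.500, -12.500, 74.000°) → follower=(-17.500, -32.500, 146.000°)
step 1: Δleader=(3.000, -9.000, 26.000°), engaged; cmd=(3.500, -27.500, 80.000°) → follower=(-14.000, -60.000, 226.000°)
step 2: Δleader=(3.000, -12.000, -9.000°), disengaged; cmd=(0,0,0) → follower holds at (-14.000, -60.000, 226.000°)
step 3: Δleader=(12.000, -10.000, 31.000°), engaged; cmd=(12.500, -30.500, 95.000°) → follower=(-1.500, -90.500, 321.000°)
step 4: Δleader=(-8.000, 19.000, -25.000°), disengaged; cmd=(0,0,0) → follower holds at (-1.500, -90.500, 321.000°)
step 5: Δleader=(12.000, 16.000, 23.000°), engaged; cmd=(12.500, 47.500, 71.000°) → follower=(11.000, -43.000, 392.000°)
step 6: Δleader=(23.000, -16.000, -10.000°), engaged; cmd=(23.500, -48.500, -28.000°) → follower=(34.500, -91.500, 364.000°)
step 7: Δleader=(19.000, 5.000, 10.000°), disengaged; cmd=(0,0,0) → follower holds at (34.500, -91.500, 364.000°)
step 8: Δleader=(24.000, -3.000, -35.000°), disengaged; cmd=(0,0,0) → follower holds at (34.500, -91.500, 364.000°)


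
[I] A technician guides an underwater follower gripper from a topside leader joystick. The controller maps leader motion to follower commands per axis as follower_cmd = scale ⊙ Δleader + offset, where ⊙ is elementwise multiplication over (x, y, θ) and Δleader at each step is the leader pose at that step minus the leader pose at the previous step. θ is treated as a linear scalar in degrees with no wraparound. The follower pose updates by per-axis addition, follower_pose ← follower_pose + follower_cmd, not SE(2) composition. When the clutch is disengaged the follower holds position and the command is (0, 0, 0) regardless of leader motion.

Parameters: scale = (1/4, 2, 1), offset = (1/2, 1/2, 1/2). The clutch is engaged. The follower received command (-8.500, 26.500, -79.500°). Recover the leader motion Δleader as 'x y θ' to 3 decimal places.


-36.000 13.000 -80.000

axis x: (-8.500 − 1/2) / (1/4) = -36.000
axis y: (26.500 − 1/2) / (2) = 13.000
axis θ: (-79.500 − 1/2) / (1) = -80.000


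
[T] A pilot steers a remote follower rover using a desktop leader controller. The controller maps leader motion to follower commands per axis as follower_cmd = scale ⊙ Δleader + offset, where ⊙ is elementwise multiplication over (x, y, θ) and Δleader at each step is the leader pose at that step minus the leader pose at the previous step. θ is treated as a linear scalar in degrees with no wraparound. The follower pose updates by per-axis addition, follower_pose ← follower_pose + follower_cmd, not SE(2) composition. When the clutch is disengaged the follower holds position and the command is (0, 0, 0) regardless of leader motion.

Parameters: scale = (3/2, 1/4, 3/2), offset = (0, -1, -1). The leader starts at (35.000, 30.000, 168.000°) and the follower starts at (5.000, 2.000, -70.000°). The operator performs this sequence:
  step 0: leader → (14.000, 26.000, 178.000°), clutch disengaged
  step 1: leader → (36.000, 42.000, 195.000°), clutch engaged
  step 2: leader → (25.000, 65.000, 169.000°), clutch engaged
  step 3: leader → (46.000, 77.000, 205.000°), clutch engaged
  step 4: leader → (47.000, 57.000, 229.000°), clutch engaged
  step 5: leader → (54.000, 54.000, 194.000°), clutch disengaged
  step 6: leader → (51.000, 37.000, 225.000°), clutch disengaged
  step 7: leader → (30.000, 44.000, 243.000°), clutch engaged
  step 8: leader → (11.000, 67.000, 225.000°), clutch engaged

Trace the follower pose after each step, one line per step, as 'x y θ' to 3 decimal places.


step 0: Δleader=(-21.000, -4.000, 10.000°), disengaged; cmd=(0,0,0) → follower holds at (5.000, 2.000, -70.000°)
step 1: Δleader=(22.000, 16.000, 17.000°), engaged; cmd=(33.000, 3.000, 24.500°) → follower=(38.000, 5.000, -45.500°)
step 2: Δleader=(-11.000, 23.000, -26.000°), engaged; cmd=(-16.500, 4.750, -40.000°) → follower=(21.500, 9.750, -85.500°)
step 3: Δleader=(21.000, 12.000, 36.000°), engaged; cmd=(31.500, 2.000, 53.000°) → follower=(53.000, 11.750, -32.500°)
step 4: Δleader=(1.000, -20.000, 24.000°), engaged; cmd=(1.500, -6.000, 35.000°) → follower=(54.500, 5.750, 2.500°)
step 5: Δleader=(7.000, -3.000, -35.000°), disengaged; cmd=(0,0,0) → follower holds at (54.500, 5.750, 2.500°)
step 6: Δleader=(-3.000, -17.000, 31.000°), disengaged; cmd=(0,0,0) → follower holds at (54.500, 5.750, 2.500°)
step 7: Δleader=(-21.000, 7.000, 18.000°), engaged; cmd=(-31.500, 0.750, 26.000°) → follower=(23.000, 6.500, 28.500°)
step 8: Δleader=(-19.000, 23.000, -18.000°), engaged; cmd=(-28.500, 4.750, -28.000°) → follower=(-5.500, 11.250, 0.500°)

5.000 2.000 -70.000
38.000 5.000 -45.500
21.500 9.750 -85.500
53.000 11.750 -32.500
54.500 5.750 2.500
54.500 5.750 2.500
54.500 5.750 2.500
23.000 6.500 28.500
-5.500 11.250 0.500


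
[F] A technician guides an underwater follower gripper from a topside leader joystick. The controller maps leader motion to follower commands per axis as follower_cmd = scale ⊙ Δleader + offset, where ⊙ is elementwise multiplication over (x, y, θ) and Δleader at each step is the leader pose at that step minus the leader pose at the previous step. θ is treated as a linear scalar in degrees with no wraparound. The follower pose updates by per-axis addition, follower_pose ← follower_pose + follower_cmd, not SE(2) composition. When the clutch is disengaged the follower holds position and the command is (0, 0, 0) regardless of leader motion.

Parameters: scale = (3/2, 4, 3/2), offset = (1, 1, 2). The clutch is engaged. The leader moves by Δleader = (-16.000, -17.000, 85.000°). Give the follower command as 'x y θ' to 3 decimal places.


axis x: 3/2·-16.000 + 1 = -23.000
axis y: 4·-17.000 + 1 = -67.000
axis θ: 3/2·85.000 + 2 = 129.500

-23.000 -67.000 129.500


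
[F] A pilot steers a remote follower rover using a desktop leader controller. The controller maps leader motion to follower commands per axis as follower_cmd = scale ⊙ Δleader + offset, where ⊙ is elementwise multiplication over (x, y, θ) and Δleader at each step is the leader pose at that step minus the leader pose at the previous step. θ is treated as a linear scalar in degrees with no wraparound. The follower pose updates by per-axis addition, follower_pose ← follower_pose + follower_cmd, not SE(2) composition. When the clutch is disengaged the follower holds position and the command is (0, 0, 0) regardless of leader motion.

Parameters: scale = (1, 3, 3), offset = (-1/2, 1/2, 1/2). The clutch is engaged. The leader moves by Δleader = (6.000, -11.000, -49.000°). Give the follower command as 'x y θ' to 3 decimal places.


5.500 -32.500 -146.500

axis x: 1·6.000 + -1/2 = 5.500
axis y: 3·-11.000 + 1/2 = -32.500
axis θ: 3·-49.000 + 1/2 = -146.500


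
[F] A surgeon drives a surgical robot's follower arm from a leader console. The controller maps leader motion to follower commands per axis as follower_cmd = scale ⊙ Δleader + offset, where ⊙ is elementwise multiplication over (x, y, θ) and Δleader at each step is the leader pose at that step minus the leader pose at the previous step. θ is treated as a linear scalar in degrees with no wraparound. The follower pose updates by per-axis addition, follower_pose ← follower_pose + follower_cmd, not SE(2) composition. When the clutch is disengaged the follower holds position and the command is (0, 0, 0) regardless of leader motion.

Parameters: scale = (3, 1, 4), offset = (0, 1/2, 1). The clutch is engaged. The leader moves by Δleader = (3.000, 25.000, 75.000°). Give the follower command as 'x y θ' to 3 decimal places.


9.000 25.500 301.000

axis x: 3·3.000 + 0 = 9.000
axis y: 1·25.000 + 1/2 = 25.500
axis θ: 4·75.000 + 1 = 301.000


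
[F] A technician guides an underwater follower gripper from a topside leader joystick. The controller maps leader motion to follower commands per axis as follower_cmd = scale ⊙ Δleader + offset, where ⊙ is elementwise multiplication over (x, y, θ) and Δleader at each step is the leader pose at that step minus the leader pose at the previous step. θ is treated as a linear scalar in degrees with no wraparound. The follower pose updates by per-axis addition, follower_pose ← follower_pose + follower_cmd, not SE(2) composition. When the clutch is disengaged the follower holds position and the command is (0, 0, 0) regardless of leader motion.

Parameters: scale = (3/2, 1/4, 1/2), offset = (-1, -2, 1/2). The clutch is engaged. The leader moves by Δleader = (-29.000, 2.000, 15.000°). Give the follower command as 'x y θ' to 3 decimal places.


axis x: 3/2·-29.000 + -1 = -44.500
axis y: 1/4·2.000 + -2 = -1.500
axis θ: 1/2·15.000 + 1/2 = 8.000

-44.500 -1.500 8.000


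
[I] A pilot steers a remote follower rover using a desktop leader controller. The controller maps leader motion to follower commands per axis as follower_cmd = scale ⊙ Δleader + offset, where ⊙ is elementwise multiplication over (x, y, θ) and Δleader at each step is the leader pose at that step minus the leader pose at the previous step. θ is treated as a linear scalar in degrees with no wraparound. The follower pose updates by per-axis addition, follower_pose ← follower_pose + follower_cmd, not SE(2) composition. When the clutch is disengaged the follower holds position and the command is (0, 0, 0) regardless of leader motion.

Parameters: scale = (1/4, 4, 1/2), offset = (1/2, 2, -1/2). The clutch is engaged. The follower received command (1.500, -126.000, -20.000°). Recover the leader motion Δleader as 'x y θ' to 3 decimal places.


axis x: (1.500 − 1/2) / (1/4) = 4.000
axis y: (-126.000 − 2) / (4) = -32.000
axis θ: (-20.000 − -1/2) / (1/2) = -39.000

4.000 -32.000 -39.000


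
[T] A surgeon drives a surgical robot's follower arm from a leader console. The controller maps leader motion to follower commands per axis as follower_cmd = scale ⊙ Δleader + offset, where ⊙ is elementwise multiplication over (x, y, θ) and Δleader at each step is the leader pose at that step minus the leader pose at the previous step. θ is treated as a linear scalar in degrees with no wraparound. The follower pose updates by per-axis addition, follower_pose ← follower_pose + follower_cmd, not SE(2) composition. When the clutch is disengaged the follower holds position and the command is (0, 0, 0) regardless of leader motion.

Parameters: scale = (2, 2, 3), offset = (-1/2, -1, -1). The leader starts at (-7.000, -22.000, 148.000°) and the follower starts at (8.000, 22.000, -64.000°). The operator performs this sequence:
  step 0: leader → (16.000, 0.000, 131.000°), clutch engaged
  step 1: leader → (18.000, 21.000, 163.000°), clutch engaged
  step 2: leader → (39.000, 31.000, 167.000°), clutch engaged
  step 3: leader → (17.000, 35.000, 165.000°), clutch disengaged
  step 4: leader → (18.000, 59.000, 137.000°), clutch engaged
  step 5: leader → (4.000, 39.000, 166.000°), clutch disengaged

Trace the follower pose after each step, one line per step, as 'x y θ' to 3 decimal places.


53.500 65.000 -116.000
57.000 106.000 -21.000
98.500 125.000 -10.000
98.500 125.000 -10.000
100.000 172.000 -95.000
100.000 172.000 -95.000

step 0: Δleader=(23.000, 22.000, -17.000°), engaged; cmd=(45.500, 43.000, -52.000°) → follower=(53.500, 65.000, -116.000°)
step 1: Δleader=(2.000, 21.000, 32.000°), engaged; cmd=(3.500, 41.000, 95.000°) → follower=(57.000, 106.000, -21.000°)
step 2: Δleader=(21.000, 10.000, 4.000°), engaged; cmd=(41.500, 19.000, 11.000°) → follower=(98.500, 125.000, -10.000°)
step 3: Δleader=(-22.000, 4.000, -2.000°), disengaged; cmd=(0,0,0) → follower holds at (98.500, 125.000, -10.000°)
step 4: Δleader=(1.000, 24.000, -28.000°), engaged; cmd=(1.500, 47.000, -85.000°) → follower=(100.000, 172.000, -95.000°)
step 5: Δleader=(-14.000, -20.000, 29.000°), disengaged; cmd=(0,0,0) → follower holds at (100.000, 172.000, -95.000°)


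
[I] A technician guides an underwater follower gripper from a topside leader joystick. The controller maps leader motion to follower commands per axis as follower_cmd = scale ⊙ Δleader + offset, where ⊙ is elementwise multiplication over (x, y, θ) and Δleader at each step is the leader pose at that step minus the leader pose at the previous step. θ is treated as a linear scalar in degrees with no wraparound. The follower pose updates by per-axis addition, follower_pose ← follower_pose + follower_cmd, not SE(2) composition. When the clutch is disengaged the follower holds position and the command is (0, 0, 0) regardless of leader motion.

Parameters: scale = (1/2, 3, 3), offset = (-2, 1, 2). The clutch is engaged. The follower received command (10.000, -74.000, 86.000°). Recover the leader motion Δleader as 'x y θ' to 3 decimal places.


axis x: (10.000 − -2) / (1/2) = 24.000
axis y: (-74.000 − 1) / (3) = -25.000
axis θ: (86.000 − 2) / (3) = 28.000

24.000 -25.000 28.000


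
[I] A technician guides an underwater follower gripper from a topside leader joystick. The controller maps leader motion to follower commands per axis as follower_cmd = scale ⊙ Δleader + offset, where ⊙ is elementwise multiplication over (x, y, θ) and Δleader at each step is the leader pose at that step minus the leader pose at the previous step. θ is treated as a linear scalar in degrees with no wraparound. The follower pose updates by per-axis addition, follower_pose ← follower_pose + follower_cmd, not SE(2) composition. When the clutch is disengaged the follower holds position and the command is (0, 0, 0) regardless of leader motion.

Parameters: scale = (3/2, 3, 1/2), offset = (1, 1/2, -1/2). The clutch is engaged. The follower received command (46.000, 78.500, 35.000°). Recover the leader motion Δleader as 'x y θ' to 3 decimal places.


axis x: (46.000 − 1) / (3/2) = 30.000
axis y: (78.500 − 1/2) / (3) = 26.000
axis θ: (35.000 − -1/2) / (1/2) = 71.000

30.000 26.000 71.000


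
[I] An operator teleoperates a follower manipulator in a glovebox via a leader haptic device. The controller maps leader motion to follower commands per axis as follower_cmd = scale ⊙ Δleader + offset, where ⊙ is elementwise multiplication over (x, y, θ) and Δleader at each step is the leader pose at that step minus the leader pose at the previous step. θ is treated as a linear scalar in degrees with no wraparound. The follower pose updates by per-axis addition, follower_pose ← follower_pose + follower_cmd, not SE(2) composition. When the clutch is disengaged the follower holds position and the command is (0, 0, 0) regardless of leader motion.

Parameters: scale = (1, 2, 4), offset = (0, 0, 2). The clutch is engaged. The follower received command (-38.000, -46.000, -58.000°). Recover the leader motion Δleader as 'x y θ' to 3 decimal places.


axis x: (-38.000 − 0) / (1) = -38.000
axis y: (-46.000 − 0) / (2) = -23.000
axis θ: (-58.000 − 2) / (4) = -15.000

-38.000 -23.000 -15.000


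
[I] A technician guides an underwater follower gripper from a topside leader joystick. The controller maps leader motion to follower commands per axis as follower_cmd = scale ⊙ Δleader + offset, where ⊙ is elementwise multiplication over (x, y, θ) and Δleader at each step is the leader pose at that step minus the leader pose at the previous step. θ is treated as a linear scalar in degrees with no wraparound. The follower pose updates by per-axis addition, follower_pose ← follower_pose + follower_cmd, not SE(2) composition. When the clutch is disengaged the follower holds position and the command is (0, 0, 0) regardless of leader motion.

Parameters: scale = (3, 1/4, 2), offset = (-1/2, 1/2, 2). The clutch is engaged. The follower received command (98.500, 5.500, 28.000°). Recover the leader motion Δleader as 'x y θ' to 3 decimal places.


33.000 20.000 13.000

axis x: (98.500 − -1/2) / (3) = 33.000
axis y: (5.500 − 1/2) / (1/4) = 20.000
axis θ: (28.000 − 2) / (2) = 13.000


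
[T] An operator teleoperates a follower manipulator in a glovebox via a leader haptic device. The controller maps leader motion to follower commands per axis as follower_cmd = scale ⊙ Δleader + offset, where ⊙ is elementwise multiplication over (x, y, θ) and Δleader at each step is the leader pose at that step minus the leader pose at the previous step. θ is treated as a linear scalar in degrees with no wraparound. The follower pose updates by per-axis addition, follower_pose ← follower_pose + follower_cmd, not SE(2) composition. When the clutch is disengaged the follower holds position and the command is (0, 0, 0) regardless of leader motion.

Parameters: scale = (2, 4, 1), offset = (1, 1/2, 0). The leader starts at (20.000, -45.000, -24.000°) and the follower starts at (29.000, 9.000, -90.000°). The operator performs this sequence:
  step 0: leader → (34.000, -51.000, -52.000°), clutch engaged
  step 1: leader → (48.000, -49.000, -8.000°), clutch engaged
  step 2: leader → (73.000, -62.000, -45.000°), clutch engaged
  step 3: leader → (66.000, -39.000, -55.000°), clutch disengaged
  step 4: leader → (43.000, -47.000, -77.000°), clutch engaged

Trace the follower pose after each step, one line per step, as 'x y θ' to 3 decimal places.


58.000 -14.500 -118.000
87.000 -6.000 -74.000
138.000 -57.500 -111.000
138.000 -57.500 -111.000
93.000 -89.000 -133.000

step 0: Δleader=(14.000, -6.000, -28.000°), engaged; cmd=(29.000, -23.500, -28.000°) → follower=(58.000, -14.500, -118.000°)
step 1: Δleader=(14.000, 2.000, 44.000°), engaged; cmd=(29.000, 8.500, 44.000°) → follower=(87.000, -6.000, -74.000°)
step 2: Δleader=(25.000, -13.000, -37.000°), engaged; cmd=(51.000, -51.500, -37.000°) → follower=(138.000, -57.500, -111.000°)
step 3: Δleader=(-7.000, 23.000, -10.000°), disengaged; cmd=(0,0,0) → follower holds at (138.000, -57.500, -111.000°)
step 4: Δleader=(-23.000, -8.000, -22.000°), engaged; cmd=(-45.000, -31.500, -22.000°) → follower=(93.000, -89.000, -133.000°)


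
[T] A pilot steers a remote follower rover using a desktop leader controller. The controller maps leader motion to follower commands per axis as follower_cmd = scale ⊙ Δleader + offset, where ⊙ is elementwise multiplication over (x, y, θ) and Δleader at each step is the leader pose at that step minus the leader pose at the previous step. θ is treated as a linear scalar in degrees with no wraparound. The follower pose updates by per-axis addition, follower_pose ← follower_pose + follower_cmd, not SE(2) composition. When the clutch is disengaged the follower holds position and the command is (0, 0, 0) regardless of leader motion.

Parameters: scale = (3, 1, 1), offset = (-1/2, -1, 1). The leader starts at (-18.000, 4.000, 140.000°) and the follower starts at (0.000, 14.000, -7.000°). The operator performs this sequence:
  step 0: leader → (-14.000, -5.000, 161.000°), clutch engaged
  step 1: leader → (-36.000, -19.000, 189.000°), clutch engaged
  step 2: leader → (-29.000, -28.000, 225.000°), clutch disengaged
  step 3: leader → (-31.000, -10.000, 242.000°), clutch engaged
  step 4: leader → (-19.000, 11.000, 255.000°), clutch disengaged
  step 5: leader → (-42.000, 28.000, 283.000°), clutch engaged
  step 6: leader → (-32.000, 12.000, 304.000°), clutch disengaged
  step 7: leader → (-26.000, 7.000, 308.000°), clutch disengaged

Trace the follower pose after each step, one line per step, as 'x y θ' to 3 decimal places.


11.500 4.000 15.000
-55.000 -11.000 44.000
-55.000 -11.000 44.000
-61.500 6.000 62.000
-61.500 6.000 62.000
-131.000 22.000 91.000
-131.000 22.000 91.000
-131.000 22.000 91.000

step 0: Δleader=(4.000, -9.000, 21.000°), engaged; cmd=(11.500, -10.000, 22.000°) → follower=(11.500, 4.000, 15.000°)
step 1: Δleader=(-22.000, -14.000, 28.000°), engaged; cmd=(-66.500, -15.000, 29.000°) → follower=(-55.000, -11.000, 44.000°)
step 2: Δleader=(7.000, -9.000, 36.000°), disengaged; cmd=(0,0,0) → follower holds at (-55.000, -11.000, 44.000°)
step 3: Δleader=(-2.000, 18.000, 17.000°), engaged; cmd=(-6.500, 17.000, 18.000°) → follower=(-61.500, 6.000, 62.000°)
step 4: Δleader=(12.000, 21.000, 13.000°), disengaged; cmd=(0,0,0) → follower holds at (-61.500, 6.000, 62.000°)
step 5: Δleader=(-23.000, 17.000, 28.000°), engaged; cmd=(-69.500, 16.000, 29.000°) → follower=(-131.000, 22.000, 91.000°)
step 6: Δleader=(10.000, -16.000, 21.000°), disengaged; cmd=(0,0,0) → follower holds at (-131.000, 22.000, 91.000°)
step 7: Δleader=(6.000, -5.000, 4.000°), disengaged; cmd=(0,0,0) → follower holds at (-131.000, 22.000, 91.000°)


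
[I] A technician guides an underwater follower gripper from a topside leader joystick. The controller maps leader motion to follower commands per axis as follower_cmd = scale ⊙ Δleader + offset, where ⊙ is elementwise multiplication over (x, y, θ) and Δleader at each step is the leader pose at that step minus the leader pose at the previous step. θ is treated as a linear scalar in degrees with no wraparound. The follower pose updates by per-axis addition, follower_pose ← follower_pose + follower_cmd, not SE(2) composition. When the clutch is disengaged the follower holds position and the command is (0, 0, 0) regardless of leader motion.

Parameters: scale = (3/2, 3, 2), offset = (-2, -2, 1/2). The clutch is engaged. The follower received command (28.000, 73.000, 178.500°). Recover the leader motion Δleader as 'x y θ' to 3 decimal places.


axis x: (28.000 − -2) / (3/2) = 20.000
axis y: (73.000 − -2) / (3) = 25.000
axis θ: (178.500 − 1/2) / (2) = 89.000

20.000 25.000 89.000


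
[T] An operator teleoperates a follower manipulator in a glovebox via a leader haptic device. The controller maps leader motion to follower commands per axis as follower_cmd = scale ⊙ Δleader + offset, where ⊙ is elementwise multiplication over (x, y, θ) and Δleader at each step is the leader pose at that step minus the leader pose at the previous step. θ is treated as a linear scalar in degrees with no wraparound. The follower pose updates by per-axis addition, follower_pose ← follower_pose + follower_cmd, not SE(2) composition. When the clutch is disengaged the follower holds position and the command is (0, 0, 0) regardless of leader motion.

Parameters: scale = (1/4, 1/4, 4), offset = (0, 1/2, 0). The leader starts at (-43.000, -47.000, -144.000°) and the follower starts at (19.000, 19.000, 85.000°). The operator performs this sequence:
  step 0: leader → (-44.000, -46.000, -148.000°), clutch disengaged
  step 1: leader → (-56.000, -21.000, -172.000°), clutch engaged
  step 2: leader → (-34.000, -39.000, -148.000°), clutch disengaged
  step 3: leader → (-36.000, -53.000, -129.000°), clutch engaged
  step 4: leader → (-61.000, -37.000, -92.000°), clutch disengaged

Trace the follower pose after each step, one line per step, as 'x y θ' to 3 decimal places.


19.000 19.000 85.000
16.000 25.750 -11.000
16.000 25.750 -11.000
15.500 22.750 65.000
15.500 22.750 65.000

step 0: Δleader=(-1.000, 1.000, -4.000°), disengaged; cmd=(0,0,0) → follower holds at (19.000, 19.000, 85.000°)
step 1: Δleader=(-12.000, 25.000, -24.000°), engaged; cmd=(-3.000, 6.750, -96.000°) → follower=(16.000, 25.750, -11.000°)
step 2: Δleader=(22.000, -18.000, 24.000°), disengaged; cmd=(0,0,0) → follower holds at (16.000, 25.750, -11.000°)
step 3: Δleader=(-2.000, -14.000, 19.000°), engaged; cmd=(-0.500, -3.000, 76.000°) → follower=(15.500, 22.750, 65.000°)
step 4: Δleader=(-25.000, 16.000, 37.000°), disengaged; cmd=(0,0,0) → follower holds at (15.500, 22.750, 65.000°)


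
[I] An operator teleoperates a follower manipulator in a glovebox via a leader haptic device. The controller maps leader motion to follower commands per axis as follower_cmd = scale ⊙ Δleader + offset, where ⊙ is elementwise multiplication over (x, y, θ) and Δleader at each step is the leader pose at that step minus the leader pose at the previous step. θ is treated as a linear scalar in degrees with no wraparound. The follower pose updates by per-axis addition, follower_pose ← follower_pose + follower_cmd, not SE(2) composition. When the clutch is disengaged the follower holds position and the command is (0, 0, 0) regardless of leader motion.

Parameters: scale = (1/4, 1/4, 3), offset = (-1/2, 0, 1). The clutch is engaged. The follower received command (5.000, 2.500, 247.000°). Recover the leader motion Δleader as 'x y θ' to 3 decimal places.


axis x: (5.000 − -1/2) / (1/4) = 22.000
axis y: (2.500 − 0) / (1/4) = 10.000
axis θ: (247.000 − 1) / (3) = 82.000

22.000 10.000 82.000


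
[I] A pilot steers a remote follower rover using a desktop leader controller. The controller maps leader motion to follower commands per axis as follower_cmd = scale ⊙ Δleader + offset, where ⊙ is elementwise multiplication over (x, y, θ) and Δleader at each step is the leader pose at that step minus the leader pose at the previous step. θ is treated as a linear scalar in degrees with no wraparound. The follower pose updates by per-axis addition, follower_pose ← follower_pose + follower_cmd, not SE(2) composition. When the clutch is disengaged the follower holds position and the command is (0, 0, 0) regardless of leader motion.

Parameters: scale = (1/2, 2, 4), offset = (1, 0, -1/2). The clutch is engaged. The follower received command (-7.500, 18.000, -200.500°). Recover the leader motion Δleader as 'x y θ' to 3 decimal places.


axis x: (-7.500 − 1) / (1/2) = -17.000
axis y: (18.000 − 0) / (2) = 9.000
axis θ: (-200.500 − -1/2) / (4) = -50.000

-17.000 9.000 -50.000


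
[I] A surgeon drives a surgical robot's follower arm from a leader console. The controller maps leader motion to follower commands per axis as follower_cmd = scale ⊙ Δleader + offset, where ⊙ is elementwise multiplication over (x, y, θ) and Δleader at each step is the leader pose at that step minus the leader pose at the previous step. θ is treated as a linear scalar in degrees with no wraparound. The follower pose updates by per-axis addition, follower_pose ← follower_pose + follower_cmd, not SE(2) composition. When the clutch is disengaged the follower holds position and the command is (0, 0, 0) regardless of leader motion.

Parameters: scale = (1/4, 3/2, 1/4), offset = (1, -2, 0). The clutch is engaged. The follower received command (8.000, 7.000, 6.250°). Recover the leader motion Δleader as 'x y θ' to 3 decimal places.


axis x: (8.000 − 1) / (1/4) = 28.000
axis y: (7.000 − -2) / (3/2) = 6.000
axis θ: (6.250 − 0) / (1/4) = 25.000

28.000 6.000 25.000


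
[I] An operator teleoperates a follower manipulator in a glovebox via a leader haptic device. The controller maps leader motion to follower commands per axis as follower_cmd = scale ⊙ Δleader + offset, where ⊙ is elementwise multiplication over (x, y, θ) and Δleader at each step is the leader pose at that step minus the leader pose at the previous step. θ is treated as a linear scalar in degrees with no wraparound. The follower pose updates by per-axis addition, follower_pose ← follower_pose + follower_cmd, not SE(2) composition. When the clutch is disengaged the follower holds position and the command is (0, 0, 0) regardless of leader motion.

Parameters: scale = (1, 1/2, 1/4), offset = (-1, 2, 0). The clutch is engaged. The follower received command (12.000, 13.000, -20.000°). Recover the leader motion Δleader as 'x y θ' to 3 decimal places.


13.000 22.000 -80.000

axis x: (12.000 − -1) / (1) = 13.000
axis y: (13.000 − 2) / (1/2) = 22.000
axis θ: (-20.000 − 0) / (1/4) = -80.000


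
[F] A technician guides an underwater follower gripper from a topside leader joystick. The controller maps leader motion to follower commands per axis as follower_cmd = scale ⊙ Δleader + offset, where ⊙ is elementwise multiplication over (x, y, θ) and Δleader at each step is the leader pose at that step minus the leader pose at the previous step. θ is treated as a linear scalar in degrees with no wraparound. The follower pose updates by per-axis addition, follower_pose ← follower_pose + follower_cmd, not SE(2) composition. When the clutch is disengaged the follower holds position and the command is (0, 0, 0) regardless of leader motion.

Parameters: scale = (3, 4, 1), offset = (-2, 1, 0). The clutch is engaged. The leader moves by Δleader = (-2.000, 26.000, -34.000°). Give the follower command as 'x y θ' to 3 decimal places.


axis x: 3·-2.000 + -2 = -8.000
axis y: 4·26.000 + 1 = 105.000
axis θ: 1·-34.000 + 0 = -34.000

-8.000 105.000 -34.000


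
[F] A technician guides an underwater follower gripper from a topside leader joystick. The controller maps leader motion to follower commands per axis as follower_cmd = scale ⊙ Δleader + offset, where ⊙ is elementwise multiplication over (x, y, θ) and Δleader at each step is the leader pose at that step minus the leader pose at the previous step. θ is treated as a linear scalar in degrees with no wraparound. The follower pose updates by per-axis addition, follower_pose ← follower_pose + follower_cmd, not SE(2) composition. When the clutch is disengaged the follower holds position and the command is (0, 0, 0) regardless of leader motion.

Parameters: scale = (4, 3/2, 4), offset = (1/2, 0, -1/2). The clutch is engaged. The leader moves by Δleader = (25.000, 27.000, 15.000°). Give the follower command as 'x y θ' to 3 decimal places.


axis x: 4·25.000 + 1/2 = 100.500
axis y: 3/2·27.000 + 0 = 40.500
axis θ: 4·15.000 + -1/2 = 59.500

100.500 40.500 59.500


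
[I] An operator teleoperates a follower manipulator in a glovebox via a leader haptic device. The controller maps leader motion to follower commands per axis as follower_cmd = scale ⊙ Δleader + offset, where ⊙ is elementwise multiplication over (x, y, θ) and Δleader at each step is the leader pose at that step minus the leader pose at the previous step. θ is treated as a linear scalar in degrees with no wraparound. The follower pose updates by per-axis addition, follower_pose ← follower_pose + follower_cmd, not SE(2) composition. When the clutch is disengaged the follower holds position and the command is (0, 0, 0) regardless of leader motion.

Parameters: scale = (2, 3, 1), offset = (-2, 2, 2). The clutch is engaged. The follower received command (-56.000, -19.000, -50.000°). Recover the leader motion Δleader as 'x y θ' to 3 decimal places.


-27.000 -7.000 -52.000

axis x: (-56.000 − -2) / (2) = -27.000
axis y: (-19.000 − 2) / (3) = -7.000
axis θ: (-50.000 − 2) / (1) = -52.000


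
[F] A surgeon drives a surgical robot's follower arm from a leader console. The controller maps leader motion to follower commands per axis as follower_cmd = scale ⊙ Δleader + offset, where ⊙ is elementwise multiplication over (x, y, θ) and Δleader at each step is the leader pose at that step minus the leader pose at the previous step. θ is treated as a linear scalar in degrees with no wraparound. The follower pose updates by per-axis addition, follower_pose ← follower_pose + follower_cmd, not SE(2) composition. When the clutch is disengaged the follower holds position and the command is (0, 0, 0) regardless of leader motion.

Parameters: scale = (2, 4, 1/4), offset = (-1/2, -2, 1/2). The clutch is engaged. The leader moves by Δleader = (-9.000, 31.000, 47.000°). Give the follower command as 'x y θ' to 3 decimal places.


-18.500 122.000 12.250

axis x: 2·-9.000 + -1/2 = -18.500
axis y: 4·31.000 + -2 = 122.000
axis θ: 1/4·47.000 + 1/2 = 12.250
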